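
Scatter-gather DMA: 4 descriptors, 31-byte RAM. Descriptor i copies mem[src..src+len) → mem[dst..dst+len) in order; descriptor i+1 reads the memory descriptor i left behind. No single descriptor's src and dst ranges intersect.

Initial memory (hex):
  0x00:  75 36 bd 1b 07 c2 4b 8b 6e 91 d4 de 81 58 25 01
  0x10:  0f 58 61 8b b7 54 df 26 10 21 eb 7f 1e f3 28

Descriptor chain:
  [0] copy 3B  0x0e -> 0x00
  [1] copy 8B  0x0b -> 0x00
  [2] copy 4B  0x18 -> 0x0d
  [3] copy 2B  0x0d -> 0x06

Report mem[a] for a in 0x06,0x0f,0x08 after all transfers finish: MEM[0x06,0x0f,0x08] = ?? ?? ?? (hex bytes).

#0 dst[0x00+3] := {0x25,0x01,0x0f}
#1 dst[0x00+8] := {0xde,0x81,0x58,0x25,0x01,0x0f,0x58,0x61}
#2 dst[0x0d+4] := {0x10,0x21,0xeb,0x7f}
#3 dst[0x06+2] := {0x10,0x21}
query mem[0x06]=0x10, mem[0x0f]=0xeb, mem[0x08]=0x6e

MEM[0x06,0x0f,0x08] = 10 eb 6e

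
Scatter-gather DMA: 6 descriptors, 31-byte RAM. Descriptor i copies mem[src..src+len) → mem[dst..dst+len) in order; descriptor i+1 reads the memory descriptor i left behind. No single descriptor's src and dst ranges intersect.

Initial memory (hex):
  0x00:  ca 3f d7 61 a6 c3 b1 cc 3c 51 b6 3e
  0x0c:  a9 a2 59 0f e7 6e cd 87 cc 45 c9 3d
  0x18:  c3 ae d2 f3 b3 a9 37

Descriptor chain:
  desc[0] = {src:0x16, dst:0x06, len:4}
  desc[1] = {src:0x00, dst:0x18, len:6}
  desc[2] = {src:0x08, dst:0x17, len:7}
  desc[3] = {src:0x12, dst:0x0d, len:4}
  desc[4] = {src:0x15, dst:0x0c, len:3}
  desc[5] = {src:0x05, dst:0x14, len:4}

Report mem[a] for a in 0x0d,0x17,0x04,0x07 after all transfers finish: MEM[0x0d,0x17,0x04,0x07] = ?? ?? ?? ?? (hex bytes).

D0: mem[0x06..0x09] <- [c9 3d c3 ae]
D1: mem[0x18..0x1d] <- [ca 3f d7 61 a6 c3]
D2: mem[0x17..0x1d] <- [c3 ae b6 3e a9 a2 59]
D3: mem[0x0d..0x10] <- [cd 87 cc 45]
D4: mem[0x0c..0x0e] <- [45 c9 c3]
D5: mem[0x14..0x17] <- [c3 c9 3d c3]
query mem[0x0d]=0xc9, mem[0x17]=0xc3, mem[0x04]=0xa6, mem[0x07]=0x3d

MEM[0x0d,0x17,0x04,0x07] = c9 c3 a6 3d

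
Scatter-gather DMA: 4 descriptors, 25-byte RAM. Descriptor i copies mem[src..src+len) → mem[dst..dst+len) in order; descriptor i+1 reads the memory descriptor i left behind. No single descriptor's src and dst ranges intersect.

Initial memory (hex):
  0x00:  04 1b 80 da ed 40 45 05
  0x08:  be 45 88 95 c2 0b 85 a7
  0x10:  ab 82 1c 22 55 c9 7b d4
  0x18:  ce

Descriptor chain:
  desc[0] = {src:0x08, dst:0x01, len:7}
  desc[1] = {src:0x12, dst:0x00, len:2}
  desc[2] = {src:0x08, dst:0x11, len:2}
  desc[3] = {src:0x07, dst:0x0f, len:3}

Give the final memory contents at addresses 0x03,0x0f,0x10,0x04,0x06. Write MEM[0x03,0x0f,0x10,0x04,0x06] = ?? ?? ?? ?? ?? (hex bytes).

MEM[0x03,0x0f,0x10,0x04,0x06] = 88 85 be 95 0b

#0 dst[0x01+7] := {0xbe,0x45,0x88,0x95,0xc2,0x0b,0x85}
#1 dst[0x00+2] := {0x1c,0x22}
#2 dst[0x11+2] := {0xbe,0x45}
#3 dst[0x0f+3] := {0x85,0xbe,0x45}
query mem[0x03]=0x88, mem[0x0f]=0x85, mem[0x10]=0xbe, mem[0x04]=0x95, mem[0x06]=0x0b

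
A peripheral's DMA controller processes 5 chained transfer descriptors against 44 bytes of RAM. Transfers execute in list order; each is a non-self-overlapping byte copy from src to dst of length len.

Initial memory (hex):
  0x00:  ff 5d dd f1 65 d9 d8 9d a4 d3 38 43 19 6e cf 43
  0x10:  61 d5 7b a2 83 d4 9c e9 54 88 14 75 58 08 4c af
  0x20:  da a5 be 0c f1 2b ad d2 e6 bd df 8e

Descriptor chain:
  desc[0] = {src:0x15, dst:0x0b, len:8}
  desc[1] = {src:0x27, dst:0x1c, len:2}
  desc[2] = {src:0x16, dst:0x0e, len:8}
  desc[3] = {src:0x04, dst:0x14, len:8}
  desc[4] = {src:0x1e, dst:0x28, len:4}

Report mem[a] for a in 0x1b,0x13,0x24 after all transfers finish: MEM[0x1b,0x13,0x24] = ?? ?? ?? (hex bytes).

MEM[0x1b,0x13,0x24] = d4 75 f1

#0 dst[0x0b+8] := {0xd4,0x9c,0xe9,0x54,0x88,0x14,0x75,0x58}
#1 dst[0x1c+2] := {0xd2,0xe6}
#2 dst[0x0e+8] := {0x9c,0xe9,0x54,0x88,0x14,0x75,0xd2,0xe6}
#3 dst[0x14+8] := {0x65,0xd9,0xd8,0x9d,0xa4,0xd3,0x38,0xd4}
#4 dst[0x28+4] := {0x4c,0xaf,0xda,0xa5}
query mem[0x1b]=0xd4, mem[0x13]=0x75, mem[0x24]=0xf1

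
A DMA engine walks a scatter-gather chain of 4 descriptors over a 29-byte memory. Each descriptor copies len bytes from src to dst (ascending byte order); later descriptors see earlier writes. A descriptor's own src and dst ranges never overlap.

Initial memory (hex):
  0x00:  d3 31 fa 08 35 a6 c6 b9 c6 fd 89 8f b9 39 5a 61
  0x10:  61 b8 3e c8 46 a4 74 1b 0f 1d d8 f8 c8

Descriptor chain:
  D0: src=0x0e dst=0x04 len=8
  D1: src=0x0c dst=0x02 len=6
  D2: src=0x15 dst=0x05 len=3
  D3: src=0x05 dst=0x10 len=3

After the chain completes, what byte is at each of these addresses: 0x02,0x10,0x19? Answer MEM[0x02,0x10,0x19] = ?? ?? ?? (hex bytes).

MEM[0x02,0x10,0x19] = b9 a4 1d

[0] 0x0e->0x04 len=8 : 5a 61 61 b8 3e c8 46 a4
[1] 0x0c->0x02 len=6 : b9 39 5a 61 61 b8
[2] 0x15->0x05 len=3 : a4 74 1b
[3] 0x05->0x10 len=3 : a4 74 1b
query mem[0x02]=0xb9, mem[0x10]=0xa4, mem[0x19]=0x1d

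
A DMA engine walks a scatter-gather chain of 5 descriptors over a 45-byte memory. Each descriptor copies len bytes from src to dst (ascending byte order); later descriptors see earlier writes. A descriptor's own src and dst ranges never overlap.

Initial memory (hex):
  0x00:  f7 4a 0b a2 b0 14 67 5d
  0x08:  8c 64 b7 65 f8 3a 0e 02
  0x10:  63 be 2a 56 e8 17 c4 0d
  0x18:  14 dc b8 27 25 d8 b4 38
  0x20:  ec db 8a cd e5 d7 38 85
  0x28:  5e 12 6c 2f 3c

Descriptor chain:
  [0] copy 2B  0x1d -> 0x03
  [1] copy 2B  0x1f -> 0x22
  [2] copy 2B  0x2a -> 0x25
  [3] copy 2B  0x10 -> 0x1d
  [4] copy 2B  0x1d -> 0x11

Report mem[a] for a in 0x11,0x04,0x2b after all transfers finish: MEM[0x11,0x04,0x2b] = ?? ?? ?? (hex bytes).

MEM[0x11,0x04,0x2b] = 63 b4 2f

  after D0: wrote 2B at 0x03 = d8b4
  after D1: wrote 2B at 0x22 = 38ec
  after D2: wrote 2B at 0x25 = 6c2f
  after D3: wrote 2B at 0x1d = 63be
  after D4: wrote 2B at 0x11 = 63be
query mem[0x11]=0x63, mem[0x04]=0xb4, mem[0x2b]=0x2f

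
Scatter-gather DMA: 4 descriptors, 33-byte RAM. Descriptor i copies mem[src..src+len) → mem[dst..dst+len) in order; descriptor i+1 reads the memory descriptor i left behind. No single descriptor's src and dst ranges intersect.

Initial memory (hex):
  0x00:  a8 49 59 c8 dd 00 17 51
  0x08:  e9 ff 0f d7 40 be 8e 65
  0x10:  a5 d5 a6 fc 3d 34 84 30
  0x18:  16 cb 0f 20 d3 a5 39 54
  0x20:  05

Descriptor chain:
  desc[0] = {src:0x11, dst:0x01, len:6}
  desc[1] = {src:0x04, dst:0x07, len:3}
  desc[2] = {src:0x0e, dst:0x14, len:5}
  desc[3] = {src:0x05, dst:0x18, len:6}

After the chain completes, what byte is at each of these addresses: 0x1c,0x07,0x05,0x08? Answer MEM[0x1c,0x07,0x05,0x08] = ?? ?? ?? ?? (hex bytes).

D0: mem[0x01..0x06] <- [d5 a6 fc 3d 34 84]
D1: mem[0x07..0x09] <- [3d 34 84]
D2: mem[0x14..0x18] <- [8e 65 a5 d5 a6]
D3: mem[0x18..0x1d] <- [34 84 3d 34 84 0f]
query mem[0x1c]=0x84, mem[0x07]=0x3d, mem[0x05]=0x34, mem[0x08]=0x34

MEM[0x1c,0x07,0x05,0x08] = 84 3d 34 34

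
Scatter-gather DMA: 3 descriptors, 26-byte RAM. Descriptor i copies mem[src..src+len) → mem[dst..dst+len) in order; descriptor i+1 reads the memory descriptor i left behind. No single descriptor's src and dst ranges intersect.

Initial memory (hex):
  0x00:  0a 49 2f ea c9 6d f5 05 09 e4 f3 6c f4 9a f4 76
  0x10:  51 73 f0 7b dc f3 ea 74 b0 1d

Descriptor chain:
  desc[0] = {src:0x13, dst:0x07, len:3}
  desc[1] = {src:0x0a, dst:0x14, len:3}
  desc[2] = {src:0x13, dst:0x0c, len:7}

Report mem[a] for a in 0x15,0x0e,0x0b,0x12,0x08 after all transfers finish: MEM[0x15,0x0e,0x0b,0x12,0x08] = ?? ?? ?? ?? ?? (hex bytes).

[0] 0x13->0x07 len=3 : 7b dc f3
[1] 0x0a->0x14 len=3 : f3 6c f4
[2] 0x13->0x0c len=7 : 7b f3 6c f4 74 b0 1d
query mem[0x15]=0x6c, mem[0x0e]=0x6c, mem[0x0b]=0x6c, mem[0x12]=0x1d, mem[0x08]=0xdc

MEM[0x15,0x0e,0x0b,0x12,0x08] = 6c 6c 6c 1d dc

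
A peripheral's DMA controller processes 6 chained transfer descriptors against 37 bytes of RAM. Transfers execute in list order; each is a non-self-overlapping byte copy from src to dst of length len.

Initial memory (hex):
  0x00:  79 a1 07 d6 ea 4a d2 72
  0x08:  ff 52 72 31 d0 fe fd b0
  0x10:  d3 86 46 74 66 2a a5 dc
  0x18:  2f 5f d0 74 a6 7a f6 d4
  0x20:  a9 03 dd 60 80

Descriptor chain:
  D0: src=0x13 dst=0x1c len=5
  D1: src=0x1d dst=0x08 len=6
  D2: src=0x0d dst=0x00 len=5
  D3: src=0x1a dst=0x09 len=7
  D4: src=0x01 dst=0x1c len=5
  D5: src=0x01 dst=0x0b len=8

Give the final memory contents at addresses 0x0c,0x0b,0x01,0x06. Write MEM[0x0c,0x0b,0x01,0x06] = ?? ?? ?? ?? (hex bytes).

MEM[0x0c,0x0b,0x01,0x06] = b0 fd fd d2

[0] 0x13->0x1c len=5 : 74 66 2a a5 dc
[1] 0x1d->0x08 len=6 : 66 2a a5 dc 03 dd
[2] 0x0d->0x00 len=5 : dd fd b0 d3 86
[3] 0x1a->0x09 len=7 : d0 74 74 66 2a a5 dc
[4] 0x01->0x1c len=5 : fd b0 d3 86 4a
[5] 0x01->0x0b len=8 : fd b0 d3 86 4a d2 72 66
query mem[0x0c]=0xb0, mem[0x0b]=0xfd, mem[0x01]=0xfd, mem[0x06]=0xd2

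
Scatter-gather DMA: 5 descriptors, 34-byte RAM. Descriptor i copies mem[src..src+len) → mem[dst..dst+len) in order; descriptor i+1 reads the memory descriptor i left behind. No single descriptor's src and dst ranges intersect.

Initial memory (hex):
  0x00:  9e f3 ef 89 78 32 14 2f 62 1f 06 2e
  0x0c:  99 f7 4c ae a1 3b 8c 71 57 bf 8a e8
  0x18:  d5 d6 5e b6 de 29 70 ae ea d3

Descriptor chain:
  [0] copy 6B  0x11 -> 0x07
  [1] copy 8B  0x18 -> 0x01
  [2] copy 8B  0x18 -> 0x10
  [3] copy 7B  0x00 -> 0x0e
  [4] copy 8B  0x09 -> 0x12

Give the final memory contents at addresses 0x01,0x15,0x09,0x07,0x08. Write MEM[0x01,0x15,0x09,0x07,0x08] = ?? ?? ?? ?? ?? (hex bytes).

  after D0: wrote 6B at 0x07 = 3b8c7157bf8a
  after D1: wrote 8B at 0x01 = d5d65eb6de2970ae
  after D2: wrote 8B at 0x10 = d5d65eb6de2970ae
  after D3: wrote 7B at 0x0e = 9ed5d65eb6de29
  after D4: wrote 8B at 0x12 = 7157bf8af79ed5d6
query mem[0x01]=0xd5, mem[0x15]=0x8a, mem[0x09]=0x71, mem[0x07]=0x70, mem[0x08]=0xae

MEM[0x01,0x15,0x09,0x07,0x08] = d5 8a 71 70 ae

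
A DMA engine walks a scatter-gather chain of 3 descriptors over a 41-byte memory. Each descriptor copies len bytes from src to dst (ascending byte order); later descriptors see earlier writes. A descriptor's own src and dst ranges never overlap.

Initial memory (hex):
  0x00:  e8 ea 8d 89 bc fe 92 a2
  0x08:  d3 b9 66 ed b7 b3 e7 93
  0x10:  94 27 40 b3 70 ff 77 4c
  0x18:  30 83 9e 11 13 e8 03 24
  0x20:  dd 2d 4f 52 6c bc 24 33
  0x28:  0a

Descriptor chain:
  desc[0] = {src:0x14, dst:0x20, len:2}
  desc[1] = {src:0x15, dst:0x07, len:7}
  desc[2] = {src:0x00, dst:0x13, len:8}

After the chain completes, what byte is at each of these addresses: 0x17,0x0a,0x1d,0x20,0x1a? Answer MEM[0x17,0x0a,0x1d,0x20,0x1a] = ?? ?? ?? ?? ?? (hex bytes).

MEM[0x17,0x0a,0x1d,0x20,0x1a] = bc 30 e8 70 ff

#0 dst[0x20+2] := {0x70,0xff}
#1 dst[0x07+7] := {0xff,0x77,0x4c,0x30,0x83,0x9e,0x11}
#2 dst[0x13+8] := {0xe8,0xea,0x8d,0x89,0xbc,0xfe,0x92,0xff}
query mem[0x17]=0xbc, mem[0x0a]=0x30, mem[0x1d]=0xe8, mem[0x20]=0x70, mem[0x1a]=0xff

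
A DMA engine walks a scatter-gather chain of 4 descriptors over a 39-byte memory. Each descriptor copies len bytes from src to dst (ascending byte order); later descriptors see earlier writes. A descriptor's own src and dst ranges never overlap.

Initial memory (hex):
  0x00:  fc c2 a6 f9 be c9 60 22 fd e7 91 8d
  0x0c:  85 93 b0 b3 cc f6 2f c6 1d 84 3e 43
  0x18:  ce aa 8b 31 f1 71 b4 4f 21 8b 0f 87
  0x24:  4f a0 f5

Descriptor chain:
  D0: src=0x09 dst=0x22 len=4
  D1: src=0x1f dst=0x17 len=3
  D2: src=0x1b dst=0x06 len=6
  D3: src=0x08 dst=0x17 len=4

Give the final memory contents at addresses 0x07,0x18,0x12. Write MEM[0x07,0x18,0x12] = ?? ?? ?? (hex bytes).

[0] 0x09->0x22 len=4 : e7 91 8d 85
[1] 0x1f->0x17 len=3 : 4f 21 8b
[2] 0x1b->0x06 len=6 : 31 f1 71 b4 4f 21
[3] 0x08->0x17 len=4 : 71 b4 4f 21
query mem[0x07]=0xf1, mem[0x18]=0xb4, mem[0x12]=0x2f

MEM[0x07,0x18,0x12] = f1 b4 2f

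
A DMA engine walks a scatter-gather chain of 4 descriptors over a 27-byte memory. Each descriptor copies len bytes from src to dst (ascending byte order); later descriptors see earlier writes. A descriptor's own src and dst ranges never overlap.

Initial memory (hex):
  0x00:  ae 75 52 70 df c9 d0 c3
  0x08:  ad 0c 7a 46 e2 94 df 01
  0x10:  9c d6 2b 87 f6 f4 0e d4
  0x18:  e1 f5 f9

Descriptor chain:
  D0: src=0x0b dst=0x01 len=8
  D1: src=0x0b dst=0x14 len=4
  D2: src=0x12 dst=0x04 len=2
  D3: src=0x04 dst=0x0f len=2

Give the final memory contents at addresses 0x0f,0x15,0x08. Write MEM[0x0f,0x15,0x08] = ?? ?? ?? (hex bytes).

#0 dst[0x01+8] := {0x46,0xe2,0x94,0xdf,0x01,0x9c,0xd6,0x2b}
#1 dst[0x14+4] := {0x46,0xe2,0x94,0xdf}
#2 dst[0x04+2] := {0x2b,0x87}
#3 dst[0x0f+2] := {0x2b,0x87}
query mem[0x0f]=0x2b, mem[0x15]=0xe2, mem[0x08]=0x2b

MEM[0x0f,0x15,0x08] = 2b e2 2b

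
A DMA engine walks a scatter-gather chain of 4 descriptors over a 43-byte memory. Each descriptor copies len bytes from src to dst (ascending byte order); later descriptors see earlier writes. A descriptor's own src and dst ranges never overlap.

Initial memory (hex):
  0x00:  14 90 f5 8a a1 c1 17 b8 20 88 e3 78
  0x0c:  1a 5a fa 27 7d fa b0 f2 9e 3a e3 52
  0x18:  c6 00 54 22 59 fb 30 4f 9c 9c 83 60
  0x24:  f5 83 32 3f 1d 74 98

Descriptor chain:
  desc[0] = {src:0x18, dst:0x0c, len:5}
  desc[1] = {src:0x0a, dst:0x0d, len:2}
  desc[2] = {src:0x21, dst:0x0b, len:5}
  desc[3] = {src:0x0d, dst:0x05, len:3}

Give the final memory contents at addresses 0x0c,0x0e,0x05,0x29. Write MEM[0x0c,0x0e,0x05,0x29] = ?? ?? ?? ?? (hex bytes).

#0 dst[0x0c+5] := {0xc6,0x00,0x54,0x22,0x59}
#1 dst[0x0d+2] := {0xe3,0x78}
#2 dst[0x0b+5] := {0x9c,0x83,0x60,0xf5,0x83}
#3 dst[0x05+3] := {0x60,0xf5,0x83}
query mem[0x0c]=0x83, mem[0x0e]=0xf5, mem[0x05]=0x60, mem[0x29]=0x74

MEM[0x0c,0x0e,0x05,0x29] = 83 f5 60 74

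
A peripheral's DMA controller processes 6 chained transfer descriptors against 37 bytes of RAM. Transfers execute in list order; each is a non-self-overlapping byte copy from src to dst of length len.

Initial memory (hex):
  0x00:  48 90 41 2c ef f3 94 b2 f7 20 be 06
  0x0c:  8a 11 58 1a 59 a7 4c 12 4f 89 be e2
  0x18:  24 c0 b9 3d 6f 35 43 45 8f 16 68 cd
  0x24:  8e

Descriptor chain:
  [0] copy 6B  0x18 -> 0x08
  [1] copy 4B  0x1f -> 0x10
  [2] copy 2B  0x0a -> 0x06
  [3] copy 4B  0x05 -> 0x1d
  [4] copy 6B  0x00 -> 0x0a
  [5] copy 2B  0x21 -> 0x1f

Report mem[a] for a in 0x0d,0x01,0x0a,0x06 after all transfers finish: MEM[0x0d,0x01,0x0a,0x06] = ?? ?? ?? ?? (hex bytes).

#0 dst[0x08+6] := {0x24,0xc0,0xb9,0x3d,0x6f,0x35}
#1 dst[0x10+4] := {0x45,0x8f,0x16,0x68}
#2 dst[0x06+2] := {0xb9,0x3d}
#3 dst[0x1d+4] := {0xf3,0xb9,0x3d,0x24}
#4 dst[0x0a+6] := {0x48,0x90,0x41,0x2c,0xef,0xf3}
#5 dst[0x1f+2] := {0x16,0x68}
query mem[0x0d]=0x2c, mem[0x01]=0x90, mem[0x0a]=0x48, mem[0x06]=0xb9

MEM[0x0d,0x01,0x0a,0x06] = 2c 90 48 b9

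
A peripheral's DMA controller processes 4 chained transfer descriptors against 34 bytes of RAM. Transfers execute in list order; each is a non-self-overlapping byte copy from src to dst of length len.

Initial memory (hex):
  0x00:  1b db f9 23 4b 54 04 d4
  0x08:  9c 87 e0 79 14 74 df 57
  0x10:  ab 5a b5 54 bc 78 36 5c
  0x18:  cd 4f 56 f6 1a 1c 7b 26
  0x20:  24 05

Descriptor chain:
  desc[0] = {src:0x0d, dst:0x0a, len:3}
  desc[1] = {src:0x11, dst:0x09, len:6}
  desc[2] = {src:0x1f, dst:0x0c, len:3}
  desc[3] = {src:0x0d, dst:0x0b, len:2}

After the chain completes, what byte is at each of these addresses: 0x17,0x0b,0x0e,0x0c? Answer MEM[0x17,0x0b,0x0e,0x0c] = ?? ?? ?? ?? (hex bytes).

#0 dst[0x0a+3] := {0x74,0xdf,0x57}
#1 dst[0x09+6] := {0x5a,0xb5,0x54,0xbc,0x78,0x36}
#2 dst[0x0c+3] := {0x26,0x24,0x05}
#3 dst[0x0b+2] := {0x24,0x05}
query mem[0x17]=0x5c, mem[0x0b]=0x24, mem[0x0e]=0x05, mem[0x0c]=0x05

MEM[0x17,0x0b,0x0e,0x0c] = 5c 24 05 05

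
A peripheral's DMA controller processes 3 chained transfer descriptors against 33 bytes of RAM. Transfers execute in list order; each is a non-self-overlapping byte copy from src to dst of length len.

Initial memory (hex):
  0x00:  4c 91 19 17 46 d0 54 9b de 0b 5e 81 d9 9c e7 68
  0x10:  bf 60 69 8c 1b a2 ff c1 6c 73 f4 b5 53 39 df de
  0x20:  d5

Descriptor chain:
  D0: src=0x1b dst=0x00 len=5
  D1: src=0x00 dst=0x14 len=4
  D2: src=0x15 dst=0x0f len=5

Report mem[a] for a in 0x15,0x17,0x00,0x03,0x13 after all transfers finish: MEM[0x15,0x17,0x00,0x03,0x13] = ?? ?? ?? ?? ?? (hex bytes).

#0 dst[0x00+5] := {0xb5,0x53,0x39,0xdf,0xde}
#1 dst[0x14+4] := {0xb5,0x53,0x39,0xdf}
#2 dst[0x0f+5] := {0x53,0x39,0xdf,0x6c,0x73}
query mem[0x15]=0x53, mem[0x17]=0xdf, mem[0x00]=0xb5, mem[0x03]=0xdf, mem[0x13]=0x73

MEM[0x15,0x17,0x00,0x03,0x13] = 53 df b5 df 73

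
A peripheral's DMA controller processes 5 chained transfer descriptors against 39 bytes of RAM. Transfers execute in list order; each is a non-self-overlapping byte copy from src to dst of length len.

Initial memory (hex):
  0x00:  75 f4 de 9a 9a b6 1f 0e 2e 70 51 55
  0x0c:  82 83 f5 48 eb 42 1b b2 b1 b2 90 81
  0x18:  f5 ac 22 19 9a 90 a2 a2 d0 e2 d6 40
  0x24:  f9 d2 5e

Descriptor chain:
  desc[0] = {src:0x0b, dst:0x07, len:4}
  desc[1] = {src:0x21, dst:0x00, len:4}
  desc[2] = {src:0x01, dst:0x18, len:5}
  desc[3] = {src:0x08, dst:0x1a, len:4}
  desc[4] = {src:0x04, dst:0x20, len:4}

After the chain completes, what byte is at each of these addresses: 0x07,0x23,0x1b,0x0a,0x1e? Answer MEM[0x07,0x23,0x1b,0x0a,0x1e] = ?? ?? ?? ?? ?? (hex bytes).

MEM[0x07,0x23,0x1b,0x0a,0x1e] = 55 55 83 f5 a2

  after D0: wrote 4B at 0x07 = 558283f5
  after D1: wrote 4B at 0x00 = e2d640f9
  after D2: wrote 5B at 0x18 = d640f99ab6
  after D3: wrote 4B at 0x1a = 8283f555
  after D4: wrote 4B at 0x20 = 9ab61f55
query mem[0x07]=0x55, mem[0x23]=0x55, mem[0x1b]=0x83, mem[0x0a]=0xf5, mem[0x1e]=0xa2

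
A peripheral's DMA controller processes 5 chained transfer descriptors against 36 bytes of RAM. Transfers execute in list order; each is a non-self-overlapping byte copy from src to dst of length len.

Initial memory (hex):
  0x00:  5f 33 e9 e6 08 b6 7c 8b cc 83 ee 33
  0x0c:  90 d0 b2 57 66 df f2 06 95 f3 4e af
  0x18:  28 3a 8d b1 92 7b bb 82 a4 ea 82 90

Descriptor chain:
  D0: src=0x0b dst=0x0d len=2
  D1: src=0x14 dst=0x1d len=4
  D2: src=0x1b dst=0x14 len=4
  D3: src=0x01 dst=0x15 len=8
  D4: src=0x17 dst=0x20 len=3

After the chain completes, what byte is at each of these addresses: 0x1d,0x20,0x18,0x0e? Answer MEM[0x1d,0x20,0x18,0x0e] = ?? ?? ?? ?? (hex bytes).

MEM[0x1d,0x20,0x18,0x0e] = 95 e6 08 90

  after D0: wrote 2B at 0x0d = 3390
  after D1: wrote 4B at 0x1d = 95f34eaf
  after D2: wrote 4B at 0x14 = b19295f3
  after D3: wrote 8B at 0x15 = 33e9e608b67c8bcc
  after D4: wrote 3B at 0x20 = e608b6
query mem[0x1d]=0x95, mem[0x20]=0xe6, mem[0x18]=0x08, mem[0x0e]=0x90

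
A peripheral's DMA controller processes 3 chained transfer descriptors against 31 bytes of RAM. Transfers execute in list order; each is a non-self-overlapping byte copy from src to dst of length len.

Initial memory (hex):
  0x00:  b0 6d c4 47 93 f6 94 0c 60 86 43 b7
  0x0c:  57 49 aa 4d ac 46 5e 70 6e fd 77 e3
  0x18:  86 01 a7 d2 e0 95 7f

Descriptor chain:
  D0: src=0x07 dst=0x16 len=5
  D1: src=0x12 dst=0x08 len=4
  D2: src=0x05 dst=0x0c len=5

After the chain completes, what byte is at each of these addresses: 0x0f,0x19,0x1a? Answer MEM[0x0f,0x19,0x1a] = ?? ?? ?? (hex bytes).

MEM[0x0f,0x19,0x1a] = 5e 43 b7

[0] 0x07->0x16 len=5 : 0c 60 86 43 b7
[1] 0x12->0x08 len=4 : 5e 70 6e fd
[2] 0x05->0x0c len=5 : f6 94 0c 5e 70
query mem[0x0f]=0x5e, mem[0x19]=0x43, mem[0x1a]=0xb7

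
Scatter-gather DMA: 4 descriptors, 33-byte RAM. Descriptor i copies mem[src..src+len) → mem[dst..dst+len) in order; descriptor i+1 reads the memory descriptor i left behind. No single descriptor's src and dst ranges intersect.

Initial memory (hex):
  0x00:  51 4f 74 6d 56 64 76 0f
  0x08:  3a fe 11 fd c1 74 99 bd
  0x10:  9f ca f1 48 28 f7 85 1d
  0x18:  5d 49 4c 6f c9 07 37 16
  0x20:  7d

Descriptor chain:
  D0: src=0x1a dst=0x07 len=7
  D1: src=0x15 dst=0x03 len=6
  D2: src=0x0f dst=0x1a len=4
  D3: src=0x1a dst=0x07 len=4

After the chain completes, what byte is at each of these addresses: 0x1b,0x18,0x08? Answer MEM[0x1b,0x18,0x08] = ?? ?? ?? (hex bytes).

MEM[0x1b,0x18,0x08] = 9f 5d 9f

#0 dst[0x07+7] := {0x4c,0x6f,0xc9,0x07,0x37,0x16,0x7d}
#1 dst[0x03+6] := {0xf7,0x85,0x1d,0x5d,0x49,0x4c}
#2 dst[0x1a+4] := {0xbd,0x9f,0xca,0xf1}
#3 dst[0x07+4] := {0xbd,0x9f,0xca,0xf1}
query mem[0x1b]=0x9f, mem[0x18]=0x5d, mem[0x08]=0x9f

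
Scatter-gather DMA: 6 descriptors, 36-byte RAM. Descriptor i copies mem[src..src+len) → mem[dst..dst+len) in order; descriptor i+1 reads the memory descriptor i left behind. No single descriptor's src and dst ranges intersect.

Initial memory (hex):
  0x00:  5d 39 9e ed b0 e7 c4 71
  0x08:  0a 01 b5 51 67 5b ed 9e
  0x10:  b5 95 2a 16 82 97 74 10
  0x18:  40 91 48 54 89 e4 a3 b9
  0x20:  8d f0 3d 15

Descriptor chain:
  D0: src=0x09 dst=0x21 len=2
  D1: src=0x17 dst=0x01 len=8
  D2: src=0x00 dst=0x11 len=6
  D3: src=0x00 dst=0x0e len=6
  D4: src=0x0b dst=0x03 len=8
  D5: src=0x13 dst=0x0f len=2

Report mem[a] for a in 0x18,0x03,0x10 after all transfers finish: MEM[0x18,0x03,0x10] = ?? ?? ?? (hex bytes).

#0 dst[0x21+2] := {0x01,0xb5}
#1 dst[0x01+8] := {0x10,0x40,0x91,0x48,0x54,0x89,0xe4,0xa3}
#2 dst[0x11+6] := {0x5d,0x10,0x40,0x91,0x48,0x54}
#3 dst[0x0e+6] := {0x5d,0x10,0x40,0x91,0x48,0x54}
#4 dst[0x03+8] := {0x51,0x67,0x5b,0x5d,0x10,0x40,0x91,0x48}
#5 dst[0x0f+2] := {0x54,0x91}
query mem[0x18]=0x40, mem[0x03]=0x51, mem[0x10]=0x91

MEM[0x18,0x03,0x10] = 40 51 91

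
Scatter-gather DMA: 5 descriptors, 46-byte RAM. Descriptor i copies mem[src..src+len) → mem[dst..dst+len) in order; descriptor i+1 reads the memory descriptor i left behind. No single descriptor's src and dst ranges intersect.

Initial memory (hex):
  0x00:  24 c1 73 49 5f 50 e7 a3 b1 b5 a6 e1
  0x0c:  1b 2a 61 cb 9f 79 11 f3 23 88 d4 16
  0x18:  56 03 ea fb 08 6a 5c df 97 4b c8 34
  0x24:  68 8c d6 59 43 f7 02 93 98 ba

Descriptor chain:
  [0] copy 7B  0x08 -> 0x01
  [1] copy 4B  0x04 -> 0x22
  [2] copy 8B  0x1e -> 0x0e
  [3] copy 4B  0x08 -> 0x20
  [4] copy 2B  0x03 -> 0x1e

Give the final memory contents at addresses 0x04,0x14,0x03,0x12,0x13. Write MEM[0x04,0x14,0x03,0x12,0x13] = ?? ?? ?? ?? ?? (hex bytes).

#0 dst[0x01+7] := {0xb1,0xb5,0xa6,0xe1,0x1b,0x2a,0x61}
#1 dst[0x22+4] := {0xe1,0x1b,0x2a,0x61}
#2 dst[0x0e+8] := {0x5c,0xdf,0x97,0x4b,0xe1,0x1b,0x2a,0x61}
#3 dst[0x20+4] := {0xb1,0xb5,0xa6,0xe1}
#4 dst[0x1e+2] := {0xa6,0xe1}
query mem[0x04]=0xe1, mem[0x14]=0x2a, mem[0x03]=0xa6, mem[0x12]=0xe1, mem[0x13]=0x1b

MEM[0x04,0x14,0x03,0x12,0x13] = e1 2a a6 e1 1b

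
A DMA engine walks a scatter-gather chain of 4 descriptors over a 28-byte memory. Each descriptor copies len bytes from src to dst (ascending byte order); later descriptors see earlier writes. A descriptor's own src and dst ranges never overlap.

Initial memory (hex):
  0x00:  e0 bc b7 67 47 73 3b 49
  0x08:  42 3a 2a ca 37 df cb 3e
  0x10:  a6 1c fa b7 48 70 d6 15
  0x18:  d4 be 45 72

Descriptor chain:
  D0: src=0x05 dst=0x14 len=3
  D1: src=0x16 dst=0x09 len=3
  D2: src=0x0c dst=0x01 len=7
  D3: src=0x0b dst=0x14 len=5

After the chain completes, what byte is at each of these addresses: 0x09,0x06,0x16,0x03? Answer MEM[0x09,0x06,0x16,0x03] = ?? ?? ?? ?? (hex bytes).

D0: mem[0x14..0x16] <- [73 3b 49]
D1: mem[0x09..0x0b] <- [49 15 d4]
D2: mem[0x01..0x07] <- [37 df cb 3e a6 1c fa]
D3: mem[0x14..0x18] <- [d4 37 df cb 3e]
query mem[0x09]=0x49, mem[0x06]=0x1c, mem[0x16]=0xdf, mem[0x03]=0xcb

MEM[0x09,0x06,0x16,0x03] = 49 1c df cb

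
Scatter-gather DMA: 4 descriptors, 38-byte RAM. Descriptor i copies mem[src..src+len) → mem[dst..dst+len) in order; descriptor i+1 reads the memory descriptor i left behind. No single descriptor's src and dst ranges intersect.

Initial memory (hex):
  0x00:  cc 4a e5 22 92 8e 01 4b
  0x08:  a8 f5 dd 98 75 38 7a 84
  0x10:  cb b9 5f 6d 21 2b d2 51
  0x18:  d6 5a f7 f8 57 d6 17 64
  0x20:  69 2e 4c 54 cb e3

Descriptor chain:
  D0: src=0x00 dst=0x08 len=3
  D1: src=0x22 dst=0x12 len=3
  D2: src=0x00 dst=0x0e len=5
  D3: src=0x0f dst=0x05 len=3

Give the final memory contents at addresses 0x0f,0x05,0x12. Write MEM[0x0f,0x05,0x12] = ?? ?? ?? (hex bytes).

#0 dst[0x08+3] := {0xcc,0x4a,0xe5}
#1 dst[0x12+3] := {0x4c,0x54,0xcb}
#2 dst[0x0e+5] := {0xcc,0x4a,0xe5,0x22,0x92}
#3 dst[0x05+3] := {0x4a,0xe5,0x22}
query mem[0x0f]=0x4a, mem[0x05]=0x4a, mem[0x12]=0x92

MEM[0x0f,0x05,0x12] = 4a 4a 92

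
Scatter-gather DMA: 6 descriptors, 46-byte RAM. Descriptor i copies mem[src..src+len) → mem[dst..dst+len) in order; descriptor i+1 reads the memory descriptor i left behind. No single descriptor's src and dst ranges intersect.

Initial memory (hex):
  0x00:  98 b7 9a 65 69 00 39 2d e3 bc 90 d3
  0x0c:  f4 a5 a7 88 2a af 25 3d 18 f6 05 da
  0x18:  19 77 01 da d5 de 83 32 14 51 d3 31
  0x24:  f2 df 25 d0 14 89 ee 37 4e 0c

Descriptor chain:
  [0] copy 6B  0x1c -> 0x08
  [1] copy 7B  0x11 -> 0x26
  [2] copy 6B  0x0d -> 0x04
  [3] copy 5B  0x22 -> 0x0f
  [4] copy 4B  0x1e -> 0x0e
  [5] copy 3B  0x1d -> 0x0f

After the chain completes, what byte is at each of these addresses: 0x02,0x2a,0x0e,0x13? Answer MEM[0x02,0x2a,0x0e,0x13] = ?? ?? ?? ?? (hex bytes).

D0: mem[0x08..0x0d] <- [d5 de 83 32 14 51]
D1: mem[0x26..0x2c] <- [af 25 3d 18 f6 05 da]
D2: mem[0x04..0x09] <- [51 a7 88 2a af 25]
D3: mem[0x0f..0x13] <- [d3 31 f2 df af]
D4: mem[0x0e..0x11] <- [83 32 14 51]
D5: mem[0x0f..0x11] <- [de 83 32]
query mem[0x02]=0x9a, mem[0x2a]=0xf6, mem[0x0e]=0x83, mem[0x13]=0xaf

MEM[0x02,0x2a,0x0e,0x13] = 9a f6 83 af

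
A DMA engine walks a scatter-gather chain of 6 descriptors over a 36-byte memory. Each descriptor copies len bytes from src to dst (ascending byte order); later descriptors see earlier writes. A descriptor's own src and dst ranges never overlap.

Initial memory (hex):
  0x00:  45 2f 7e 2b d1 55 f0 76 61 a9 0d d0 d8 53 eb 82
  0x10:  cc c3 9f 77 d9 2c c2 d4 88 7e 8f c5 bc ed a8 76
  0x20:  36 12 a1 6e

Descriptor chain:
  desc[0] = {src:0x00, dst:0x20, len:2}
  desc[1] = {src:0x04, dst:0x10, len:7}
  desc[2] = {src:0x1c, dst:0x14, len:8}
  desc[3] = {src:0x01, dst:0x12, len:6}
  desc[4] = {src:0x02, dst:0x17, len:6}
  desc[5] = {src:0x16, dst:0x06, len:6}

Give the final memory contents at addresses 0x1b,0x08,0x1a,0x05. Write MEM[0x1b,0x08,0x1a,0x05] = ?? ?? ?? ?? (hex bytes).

D0: mem[0x20..0x21] <- [45 2f]
D1: mem[0x10..0x16] <- [d1 55 f0 76 61 a9 0d]
D2: mem[0x14..0x1b] <- [bc ed a8 76 45 2f a1 6e]
D3: mem[0x12..0x17] <- [2f 7e 2b d1 55 f0]
D4: mem[0x17..0x1c] <- [7e 2b d1 55 f0 76]
D5: mem[0x06..0x0b] <- [55 7e 2b d1 55 f0]
query mem[0x1b]=0xf0, mem[0x08]=0x2b, mem[0x1a]=0x55, mem[0x05]=0x55

MEM[0x1b,0x08,0x1a,0x05] = f0 2b 55 55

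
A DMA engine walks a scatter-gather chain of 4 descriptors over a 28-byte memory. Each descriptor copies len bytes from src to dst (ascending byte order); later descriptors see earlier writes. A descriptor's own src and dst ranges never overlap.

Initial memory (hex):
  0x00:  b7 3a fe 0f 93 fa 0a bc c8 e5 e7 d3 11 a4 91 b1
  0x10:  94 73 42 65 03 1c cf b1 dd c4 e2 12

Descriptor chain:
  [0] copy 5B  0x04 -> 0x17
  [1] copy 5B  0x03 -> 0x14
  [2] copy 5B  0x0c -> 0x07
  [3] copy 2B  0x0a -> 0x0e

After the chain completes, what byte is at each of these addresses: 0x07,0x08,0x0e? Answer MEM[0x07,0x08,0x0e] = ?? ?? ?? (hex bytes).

MEM[0x07,0x08,0x0e] = 11 a4 b1

#0 dst[0x17+5] := {0x93,0xfa,0x0a,0xbc,0xc8}
#1 dst[0x14+5] := {0x0f,0x93,0xfa,0x0a,0xbc}
#2 dst[0x07+5] := {0x11,0xa4,0x91,0xb1,0x94}
#3 dst[0x0e+2] := {0xb1,0x94}
query mem[0x07]=0x11, mem[0x08]=0xa4, mem[0x0e]=0xb1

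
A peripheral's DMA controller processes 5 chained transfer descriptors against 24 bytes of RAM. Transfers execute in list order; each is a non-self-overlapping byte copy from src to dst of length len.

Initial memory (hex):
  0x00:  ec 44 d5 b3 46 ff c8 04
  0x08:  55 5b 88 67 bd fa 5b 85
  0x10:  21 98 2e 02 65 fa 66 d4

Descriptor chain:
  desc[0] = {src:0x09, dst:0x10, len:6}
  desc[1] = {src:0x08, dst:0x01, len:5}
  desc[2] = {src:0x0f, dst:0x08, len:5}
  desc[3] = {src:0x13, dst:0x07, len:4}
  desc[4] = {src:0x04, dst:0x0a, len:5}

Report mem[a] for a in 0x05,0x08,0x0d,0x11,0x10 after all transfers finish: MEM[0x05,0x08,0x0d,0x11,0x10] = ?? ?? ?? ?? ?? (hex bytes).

MEM[0x05,0x08,0x0d,0x11,0x10] = bd fa bd 88 5b

D0: mem[0x10..0x15] <- [5b 88 67 bd fa 5b]
D1: mem[0x01..0x05] <- [55 5b 88 67 bd]
D2: mem[0x08..0x0c] <- [85 5b 88 67 bd]
D3: mem[0x07..0x0a] <- [bd fa 5b 66]
D4: mem[0x0a..0x0e] <- [67 bd c8 bd fa]
query mem[0x05]=0xbd, mem[0x08]=0xfa, mem[0x0d]=0xbd, mem[0x11]=0x88, mem[0x10]=0x5b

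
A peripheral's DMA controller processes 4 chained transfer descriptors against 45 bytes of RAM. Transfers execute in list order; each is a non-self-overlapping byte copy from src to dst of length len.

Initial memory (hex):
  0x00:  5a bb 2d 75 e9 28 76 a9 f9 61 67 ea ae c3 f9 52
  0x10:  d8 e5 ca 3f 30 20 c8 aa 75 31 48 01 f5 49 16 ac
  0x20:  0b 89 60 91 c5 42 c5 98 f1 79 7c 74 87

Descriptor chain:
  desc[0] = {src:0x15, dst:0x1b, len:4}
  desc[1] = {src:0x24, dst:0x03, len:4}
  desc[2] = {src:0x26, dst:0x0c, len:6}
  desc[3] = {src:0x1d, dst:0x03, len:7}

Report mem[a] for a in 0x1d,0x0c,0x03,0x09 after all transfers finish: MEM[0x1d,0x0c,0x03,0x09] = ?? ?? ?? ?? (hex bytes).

MEM[0x1d,0x0c,0x03,0x09] = aa c5 aa 91

[0] 0x15->0x1b len=4 : 20 c8 aa 75
[1] 0x24->0x03 len=4 : c5 42 c5 98
[2] 0x26->0x0c len=6 : c5 98 f1 79 7c 74
[3] 0x1d->0x03 len=7 : aa 75 ac 0b 89 60 91
query mem[0x1d]=0xaa, mem[0x0c]=0xc5, mem[0x03]=0xaa, mem[0x09]=0x91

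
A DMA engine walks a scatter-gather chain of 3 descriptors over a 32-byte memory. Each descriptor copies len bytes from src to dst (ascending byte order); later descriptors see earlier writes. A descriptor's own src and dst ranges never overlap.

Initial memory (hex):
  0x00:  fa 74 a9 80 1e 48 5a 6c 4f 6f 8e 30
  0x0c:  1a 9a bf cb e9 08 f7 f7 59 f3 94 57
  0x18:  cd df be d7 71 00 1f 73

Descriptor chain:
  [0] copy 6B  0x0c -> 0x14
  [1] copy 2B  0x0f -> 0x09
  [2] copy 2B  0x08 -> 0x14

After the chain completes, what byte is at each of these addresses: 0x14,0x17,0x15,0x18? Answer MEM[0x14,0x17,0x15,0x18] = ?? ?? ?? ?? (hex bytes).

[0] 0x0c->0x14 len=6 : 1a 9a bf cb e9 08
[1] 0x0f->0x09 len=2 : cb e9
[2] 0x08->0x14 len=2 : 4f cb
query mem[0x14]=0x4f, mem[0x17]=0xcb, mem[0x15]=0xcb, mem[0x18]=0xe9

MEM[0x14,0x17,0x15,0x18] = 4f cb cb e9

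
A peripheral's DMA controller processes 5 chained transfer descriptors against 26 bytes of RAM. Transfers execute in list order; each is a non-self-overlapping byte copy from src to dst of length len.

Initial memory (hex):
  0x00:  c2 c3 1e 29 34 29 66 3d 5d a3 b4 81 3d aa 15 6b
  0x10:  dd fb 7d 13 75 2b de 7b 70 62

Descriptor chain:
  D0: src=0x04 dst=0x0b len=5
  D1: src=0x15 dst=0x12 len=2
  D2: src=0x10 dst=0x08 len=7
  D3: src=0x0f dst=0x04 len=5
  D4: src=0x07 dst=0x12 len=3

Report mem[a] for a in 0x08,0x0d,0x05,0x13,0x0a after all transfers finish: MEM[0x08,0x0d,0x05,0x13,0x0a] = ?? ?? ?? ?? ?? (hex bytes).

MEM[0x08,0x0d,0x05,0x13,0x0a] = de 2b dd de 2b

[0] 0x04->0x0b len=5 : 34 29 66 3d 5d
[1] 0x15->0x12 len=2 : 2b de
[2] 0x10->0x08 len=7 : dd fb 2b de 75 2b de
[3] 0x0f->0x04 len=5 : 5d dd fb 2b de
[4] 0x07->0x12 len=3 : 2b de fb
query mem[0x08]=0xde, mem[0x0d]=0x2b, mem[0x05]=0xdd, mem[0x13]=0xde, mem[0x0a]=0x2b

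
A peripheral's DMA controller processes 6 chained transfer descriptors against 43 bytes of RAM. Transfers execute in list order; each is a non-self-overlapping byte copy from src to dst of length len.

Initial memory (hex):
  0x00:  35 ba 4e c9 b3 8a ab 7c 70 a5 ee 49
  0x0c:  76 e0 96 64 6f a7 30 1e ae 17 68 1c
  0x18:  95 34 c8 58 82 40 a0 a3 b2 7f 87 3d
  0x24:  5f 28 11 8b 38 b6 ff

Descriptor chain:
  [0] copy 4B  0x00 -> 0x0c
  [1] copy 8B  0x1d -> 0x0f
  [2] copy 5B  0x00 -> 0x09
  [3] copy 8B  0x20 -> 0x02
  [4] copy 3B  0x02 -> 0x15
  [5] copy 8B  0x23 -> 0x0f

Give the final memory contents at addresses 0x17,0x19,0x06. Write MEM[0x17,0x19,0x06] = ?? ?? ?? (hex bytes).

MEM[0x17,0x19,0x06] = 87 34 5f

  after D0: wrote 4B at 0x0c = 35ba4ec9
  after D1: wrote 8B at 0x0f = 40a0a3b27f873d5f
  after D2: wrote 5B at 0x09 = 35ba4ec9b3
  after D3: wrote 8B at 0x02 = b27f873d5f28118b
  after D4: wrote 3B at 0x15 = b27f87
  after D5: wrote 8B at 0x0f = 3d5f28118b38b6ff
query mem[0x17]=0x87, mem[0x19]=0x34, mem[0x06]=0x5f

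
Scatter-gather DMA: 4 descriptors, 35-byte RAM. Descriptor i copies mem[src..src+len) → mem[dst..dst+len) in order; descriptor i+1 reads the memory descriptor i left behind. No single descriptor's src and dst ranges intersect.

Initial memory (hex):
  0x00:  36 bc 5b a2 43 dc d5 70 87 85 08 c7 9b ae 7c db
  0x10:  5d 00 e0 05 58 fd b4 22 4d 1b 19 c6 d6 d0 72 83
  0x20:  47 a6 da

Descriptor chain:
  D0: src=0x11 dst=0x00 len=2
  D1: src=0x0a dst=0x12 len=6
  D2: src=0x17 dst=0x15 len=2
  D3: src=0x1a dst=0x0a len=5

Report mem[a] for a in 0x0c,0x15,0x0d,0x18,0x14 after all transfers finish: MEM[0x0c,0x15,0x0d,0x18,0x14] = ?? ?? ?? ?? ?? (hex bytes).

  after D0: wrote 2B at 0x00 = 00e0
  after D1: wrote 6B at 0x12 = 08c79bae7cdb
  after D2: wrote 2B at 0x15 = db4d
  after D3: wrote 5B at 0x0a = 19c6d6d072
query mem[0x0c]=0xd6, mem[0x15]=0xdb, mem[0x0d]=0xd0, mem[0x18]=0x4d, mem[0x14]=0x9b

MEM[0x0c,0x15,0x0d,0x18,0x14] = d6 db d0 4d 9b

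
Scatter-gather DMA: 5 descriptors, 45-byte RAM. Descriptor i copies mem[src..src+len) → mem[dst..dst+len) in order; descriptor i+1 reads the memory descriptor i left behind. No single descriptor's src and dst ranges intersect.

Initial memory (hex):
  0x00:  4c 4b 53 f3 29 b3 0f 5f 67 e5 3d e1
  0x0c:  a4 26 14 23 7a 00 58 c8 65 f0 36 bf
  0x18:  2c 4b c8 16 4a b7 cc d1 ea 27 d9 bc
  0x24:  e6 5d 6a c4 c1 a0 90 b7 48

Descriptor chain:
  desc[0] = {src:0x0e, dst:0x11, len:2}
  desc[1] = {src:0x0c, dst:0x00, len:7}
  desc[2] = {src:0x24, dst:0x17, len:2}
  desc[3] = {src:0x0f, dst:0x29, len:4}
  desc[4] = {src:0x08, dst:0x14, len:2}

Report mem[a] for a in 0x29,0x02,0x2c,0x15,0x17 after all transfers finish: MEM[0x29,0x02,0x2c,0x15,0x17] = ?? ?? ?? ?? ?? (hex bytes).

  after D0: wrote 2B at 0x11 = 1423
  after D1: wrote 7B at 0x00 = a42614237a1423
  after D2: wrote 2B at 0x17 = e65d
  after D3: wrote 4B at 0x29 = 237a1423
  after D4: wrote 2B at 0x14 = 67e5
query mem[0x29]=0x23, mem[0x02]=0x14, mem[0x2c]=0x23, mem[0x15]=0xe5, mem[0x17]=0xe6

MEM[0x29,0x02,0x2c,0x15,0x17] = 23 14 23 e5 e6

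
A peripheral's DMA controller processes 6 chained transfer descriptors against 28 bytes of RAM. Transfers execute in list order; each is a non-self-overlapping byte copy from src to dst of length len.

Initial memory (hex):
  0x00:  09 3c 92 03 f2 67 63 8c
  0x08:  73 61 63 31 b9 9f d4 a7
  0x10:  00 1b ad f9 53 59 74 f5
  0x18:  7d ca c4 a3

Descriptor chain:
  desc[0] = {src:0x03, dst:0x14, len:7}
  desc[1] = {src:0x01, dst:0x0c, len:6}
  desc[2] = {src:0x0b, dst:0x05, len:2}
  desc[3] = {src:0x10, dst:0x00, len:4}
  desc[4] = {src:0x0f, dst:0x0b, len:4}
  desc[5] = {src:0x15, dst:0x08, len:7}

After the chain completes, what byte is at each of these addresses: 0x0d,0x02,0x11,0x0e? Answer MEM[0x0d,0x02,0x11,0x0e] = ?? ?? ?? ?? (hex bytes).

  after D0: wrote 7B at 0x14 = 03f267638c7361
  after D1: wrote 6B at 0x0c = 3c9203f26763
  after D2: wrote 2B at 0x05 = 313c
  after D3: wrote 4B at 0x00 = 6763adf9
  after D4: wrote 4B at 0x0b = f26763ad
  after D5: wrote 7B at 0x08 = f267638c7361a3
query mem[0x0d]=0x61, mem[0x02]=0xad, mem[0x11]=0x63, mem[0x0e]=0xa3

MEM[0x0d,0x02,0x11,0x0e] = 61 ad 63 a3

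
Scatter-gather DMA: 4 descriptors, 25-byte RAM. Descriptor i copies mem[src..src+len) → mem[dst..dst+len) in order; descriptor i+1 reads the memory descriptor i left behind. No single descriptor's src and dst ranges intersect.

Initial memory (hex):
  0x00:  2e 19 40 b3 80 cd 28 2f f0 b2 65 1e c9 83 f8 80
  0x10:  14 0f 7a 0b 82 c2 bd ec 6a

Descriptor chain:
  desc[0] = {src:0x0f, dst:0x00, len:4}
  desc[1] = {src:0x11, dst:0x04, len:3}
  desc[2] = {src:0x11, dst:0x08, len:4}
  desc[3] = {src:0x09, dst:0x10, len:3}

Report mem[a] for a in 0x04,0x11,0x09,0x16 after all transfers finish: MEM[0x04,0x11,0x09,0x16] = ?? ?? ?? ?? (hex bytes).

#0 dst[0x00+4] := {0x80,0x14,0x0f,0x7a}
#1 dst[0x04+3] := {0x0f,0x7a,0x0b}
#2 dst[0x08+4] := {0x0f,0x7a,0x0b,0x82}
#3 dst[0x10+3] := {0x7a,0x0b,0x82}
query mem[0x04]=0x0f, mem[0x11]=0x0b, mem[0x09]=0x7a, mem[0x16]=0xbd

MEM[0x04,0x11,0x09,0x16] = 0f 0b 7a bd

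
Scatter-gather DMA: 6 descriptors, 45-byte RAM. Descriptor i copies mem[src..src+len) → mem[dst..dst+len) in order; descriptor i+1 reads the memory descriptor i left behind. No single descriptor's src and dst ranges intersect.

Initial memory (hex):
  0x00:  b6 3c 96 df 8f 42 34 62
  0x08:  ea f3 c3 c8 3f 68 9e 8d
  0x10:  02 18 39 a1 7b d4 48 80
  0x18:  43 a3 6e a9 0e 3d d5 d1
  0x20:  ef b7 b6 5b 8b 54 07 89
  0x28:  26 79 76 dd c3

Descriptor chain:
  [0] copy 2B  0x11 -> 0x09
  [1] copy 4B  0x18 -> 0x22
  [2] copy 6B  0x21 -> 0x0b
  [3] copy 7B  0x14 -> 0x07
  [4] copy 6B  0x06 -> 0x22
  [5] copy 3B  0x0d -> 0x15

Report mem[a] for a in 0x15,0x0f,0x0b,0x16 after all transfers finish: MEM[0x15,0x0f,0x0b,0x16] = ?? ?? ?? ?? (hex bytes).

MEM[0x15,0x0f,0x0b,0x16] = 6e a9 43 6e

D0: mem[0x09..0x0a] <- [18 39]
D1: mem[0x22..0x25] <- [43 a3 6e a9]
D2: mem[0x0b..0x10] <- [b7 43 a3 6e a9 07]
D3: mem[0x07..0x0d] <- [7b d4 48 80 43 a3 6e]
D4: mem[0x22..0x27] <- [34 7b d4 48 80 43]
D5: mem[0x15..0x17] <- [6e 6e a9]
query mem[0x15]=0x6e, mem[0x0f]=0xa9, mem[0x0b]=0x43, mem[0x16]=0x6e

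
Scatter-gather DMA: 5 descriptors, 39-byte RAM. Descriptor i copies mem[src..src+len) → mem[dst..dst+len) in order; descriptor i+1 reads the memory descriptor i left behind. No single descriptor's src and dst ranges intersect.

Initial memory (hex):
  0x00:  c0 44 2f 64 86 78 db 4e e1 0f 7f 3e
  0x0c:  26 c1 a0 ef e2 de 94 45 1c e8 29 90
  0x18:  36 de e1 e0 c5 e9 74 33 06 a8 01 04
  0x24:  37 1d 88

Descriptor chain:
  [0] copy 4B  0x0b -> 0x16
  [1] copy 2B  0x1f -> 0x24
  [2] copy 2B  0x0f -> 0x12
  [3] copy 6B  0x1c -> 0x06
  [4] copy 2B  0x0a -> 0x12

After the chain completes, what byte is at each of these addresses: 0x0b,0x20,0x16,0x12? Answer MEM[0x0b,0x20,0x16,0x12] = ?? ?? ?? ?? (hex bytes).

[0] 0x0b->0x16 len=4 : 3e 26 c1 a0
[1] 0x1f->0x24 len=2 : 33 06
[2] 0x0f->0x12 len=2 : ef e2
[3] 0x1c->0x06 len=6 : c5 e9 74 33 06 a8
[4] 0x0a->0x12 len=2 : 06 a8
query mem[0x0b]=0xa8, mem[0x20]=0x06, mem[0x16]=0x3e, mem[0x12]=0x06

MEM[0x0b,0x20,0x16,0x12] = a8 06 3e 06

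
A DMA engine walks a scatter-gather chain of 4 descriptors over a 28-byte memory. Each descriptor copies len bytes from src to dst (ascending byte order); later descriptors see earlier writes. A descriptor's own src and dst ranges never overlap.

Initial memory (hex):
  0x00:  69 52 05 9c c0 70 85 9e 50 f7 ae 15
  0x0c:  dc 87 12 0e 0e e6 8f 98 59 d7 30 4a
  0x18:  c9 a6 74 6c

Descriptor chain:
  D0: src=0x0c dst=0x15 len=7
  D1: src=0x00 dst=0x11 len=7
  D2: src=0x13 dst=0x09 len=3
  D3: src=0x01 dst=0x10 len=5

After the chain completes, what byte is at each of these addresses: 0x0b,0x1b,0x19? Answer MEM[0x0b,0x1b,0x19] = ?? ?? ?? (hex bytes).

MEM[0x0b,0x1b,0x19] = c0 8f 0e

#0 dst[0x15+7] := {0xdc,0x87,0x12,0x0e,0x0e,0xe6,0x8f}
#1 dst[0x11+7] := {0x69,0x52,0x05,0x9c,0xc0,0x70,0x85}
#2 dst[0x09+3] := {0x05,0x9c,0xc0}
#3 dst[0x10+5] := {0x52,0x05,0x9c,0xc0,0x70}
query mem[0x0b]=0xc0, mem[0x1b]=0x8f, mem[0x19]=0x0e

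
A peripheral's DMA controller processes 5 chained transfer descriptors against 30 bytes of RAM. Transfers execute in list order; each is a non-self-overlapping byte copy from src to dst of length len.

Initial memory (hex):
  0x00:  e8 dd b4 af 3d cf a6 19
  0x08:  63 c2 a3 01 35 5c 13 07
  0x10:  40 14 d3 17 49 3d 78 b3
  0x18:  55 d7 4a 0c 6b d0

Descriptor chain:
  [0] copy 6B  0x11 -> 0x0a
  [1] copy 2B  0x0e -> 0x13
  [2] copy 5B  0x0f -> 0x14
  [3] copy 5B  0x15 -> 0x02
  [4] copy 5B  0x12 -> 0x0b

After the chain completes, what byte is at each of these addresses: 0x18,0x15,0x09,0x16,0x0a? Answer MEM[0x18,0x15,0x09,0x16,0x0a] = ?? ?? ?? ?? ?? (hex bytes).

#0 dst[0x0a+6] := {0x14,0xd3,0x17,0x49,0x3d,0x78}
#1 dst[0x13+2] := {0x3d,0x78}
#2 dst[0x14+5] := {0x78,0x40,0x14,0xd3,0x3d}
#3 dst[0x02+5] := {0x40,0x14,0xd3,0x3d,0xd7}
#4 dst[0x0b+5] := {0xd3,0x3d,0x78,0x40,0x14}
query mem[0x18]=0x3d, mem[0x15]=0x40, mem[0x09]=0xc2, mem[0x16]=0x14, mem[0x0a]=0x14

MEM[0x18,0x15,0x09,0x16,0x0a] = 3d 40 c2 14 14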